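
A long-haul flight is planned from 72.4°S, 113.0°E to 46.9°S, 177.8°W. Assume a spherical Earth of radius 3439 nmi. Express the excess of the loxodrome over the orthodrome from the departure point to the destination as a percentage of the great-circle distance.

Great circle: σ = 0.6930 rad → d_gc = Rσ = 2383.1 nmi
Rhumb: Δφ = +0.4451, Δλ = +1.2078, Δψ = +0.9365, q = Δφ/Δψ = 0.4752 → d_rh = R√(Δφ²+q²Δλ²) = 2497.8 nmi
Excess = (2497.8 − 2383.1) / 2383.1 = 114.7 / 2383.1 = 4.81% ≈ 4.8%

4.8%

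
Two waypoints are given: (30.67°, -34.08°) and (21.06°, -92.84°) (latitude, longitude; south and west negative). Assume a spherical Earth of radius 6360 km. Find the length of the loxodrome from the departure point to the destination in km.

5955 km

Δψ = ln[tan(π/4+φ₂/2)/tan(π/4+φ₁/2)] = -0.1867;  Δφ = -0.1677 rad,  Δλ = -1.0256 rad
q = Δφ/Δψ = 0.8983
d = R·√(Δφ² + q²Δλ²) = 6360·0.93637 = 5955 km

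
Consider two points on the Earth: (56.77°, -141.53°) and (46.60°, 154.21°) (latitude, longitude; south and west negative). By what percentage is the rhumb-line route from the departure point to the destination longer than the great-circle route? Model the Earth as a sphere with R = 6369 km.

3.5%

Great circle: σ = 0.6899 rad → d_gc = Rσ = 4394.2 km
Rhumb: Δφ = -0.1775, Δλ = -1.1215, Δψ = -0.2879, q = Δφ/Δψ = 0.6165 → d_rh = R√(Δφ²+q²Δλ²) = 4546.9 km
Excess = (4546.9 − 4394.2) / 4394.2 = 152.7 / 4394.2 = 3.48% ≈ 3.5%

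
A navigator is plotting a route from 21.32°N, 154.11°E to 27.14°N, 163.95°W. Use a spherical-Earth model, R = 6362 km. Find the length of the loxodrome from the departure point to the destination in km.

4293 km

Rhumb course C = atan2(Δλ, Δψ) with Δψ = ln[tan(π/4+φ₂/2)/tan(π/4+φ₁/2)] = +0.1115, Δλ = +0.7320 → C = 81.34°
d = R·|Δφ| / |cos C| = 6362·0.10158 / 0.15053 = 4293 km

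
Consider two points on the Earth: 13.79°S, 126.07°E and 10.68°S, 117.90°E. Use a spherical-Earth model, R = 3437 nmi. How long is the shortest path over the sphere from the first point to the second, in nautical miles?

Haversine: a = sin²(Δφ/2)+cos φ₁ cos φ₂ sin²(Δλ/2) = 0.00558;  σ = 2·atan2(√a,√(1−a))
σ = 8.567° → d = Rσ = 3437·0.14953 = 514 nmi

514 nmi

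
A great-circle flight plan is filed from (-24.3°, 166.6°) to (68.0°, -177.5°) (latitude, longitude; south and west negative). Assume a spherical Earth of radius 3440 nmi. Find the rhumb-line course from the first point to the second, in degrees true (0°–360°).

7.6°

Δψ = ln[tan(π/4+φ₂/2)/tan(π/4+φ₁/2)] = +2.0754
Δλ = +0.2775 rad (taken the short way round)
course = atan2(Δλ, Δψ) = 7.62°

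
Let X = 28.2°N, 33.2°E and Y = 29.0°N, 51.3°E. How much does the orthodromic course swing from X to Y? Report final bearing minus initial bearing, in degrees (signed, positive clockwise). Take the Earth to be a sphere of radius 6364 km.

+8.7°

At departure: θ₁ = atan2(sin Δλ cos φ₂, cos φ₁ sin φ₂ − sin φ₁ cos φ₂ cos Δλ) = 82.78°
At arrival: θ₂ = atan2(sin Δλ cos φ₁, −cos φ₂ sin φ₁ + sin φ₂ cos φ₁ cos Δλ) = 91.50°
Δθ = θ₂ − θ₁ = +8.7°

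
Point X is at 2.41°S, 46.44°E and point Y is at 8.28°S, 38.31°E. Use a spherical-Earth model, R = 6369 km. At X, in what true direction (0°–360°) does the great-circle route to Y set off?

233.7°

N = sin Δλ·cos φ₂ = -0.1399;  D = cos φ₁ sin φ₂ − sin φ₁ cos φ₂ cos Δλ = -0.1027
initial course = atan2(N, D) = 233.73°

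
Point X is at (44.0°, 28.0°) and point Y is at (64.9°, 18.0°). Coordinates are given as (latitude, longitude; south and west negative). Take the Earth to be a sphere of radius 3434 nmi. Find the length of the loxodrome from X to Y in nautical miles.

Rhumb course C = atan2(Δλ, Δψ) with Δψ = ln[tan(π/4+φ₂/2)/tan(π/4+φ₁/2)] = +0.6454, Δλ = -0.1745 → C = 344.87°
d = R·|Δφ| / |cos C| = 3434·0.36477 / 0.96533 = 1298 nmi

1298 nmi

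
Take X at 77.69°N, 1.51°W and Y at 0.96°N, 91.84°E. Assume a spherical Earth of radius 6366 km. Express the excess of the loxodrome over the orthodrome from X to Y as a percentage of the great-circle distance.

Great circle: σ = 1.5669 rad → d_gc = Rσ = 9974.8 km
Rhumb: Δφ = -1.3392, Δλ = +1.6293, Δψ = -2.2103, q = Δφ/Δψ = 0.6059 → d_rh = R√(Δφ²+q²Δλ²) = 10591.0 km
Excess = (10591.0 − 9974.8) / 9974.8 = 616.2 / 9974.8 = 6.18% ≈ 6.2%

6.2%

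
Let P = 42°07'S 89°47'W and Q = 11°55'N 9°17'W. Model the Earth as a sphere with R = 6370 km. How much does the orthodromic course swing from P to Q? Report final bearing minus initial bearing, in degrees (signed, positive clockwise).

At departure: θ₁ = atan2(sin Δλ cos φ₂, cos φ₁ sin φ₂ − sin φ₁ cos φ₂ cos Δλ) = 74.84°
At arrival: θ₂ = atan2(sin Δλ cos φ₁, −cos φ₂ sin φ₁ + sin φ₂ cos φ₁ cos Δλ) = 47.03°
Δθ = θ₂ − θ₁ = -27.8°

-27.8°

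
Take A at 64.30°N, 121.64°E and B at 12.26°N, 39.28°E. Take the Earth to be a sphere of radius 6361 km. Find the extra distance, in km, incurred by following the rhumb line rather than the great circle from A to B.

Great circle: cos σ = sin φ₁ sin φ₂ + cos φ₁ cos φ₂ cos Δλ,  σ = 1.3205 rad → d_gc = 8399.8 km
Rhumb line: Δψ = -1.2623, q = Δφ/Δψ = 0.7195, d_rh = R√(Δφ²+q²Δλ²) = 8755.9 km
Excess = 8755.9 − 8399.8 = 356.1 ≈ 356 km

356 km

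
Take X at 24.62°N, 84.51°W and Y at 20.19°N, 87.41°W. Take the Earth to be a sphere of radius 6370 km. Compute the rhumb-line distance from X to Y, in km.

Rhumb course C = atan2(Δλ, Δψ) with Δψ = ln[tan(π/4+φ₂/2)/tan(π/4+φ₁/2)] = -0.0837, Δλ = -0.0506 → C = 211.17°
d = R·|Δφ| / |cos C| = 6370·0.07732 / 0.85560 = 576 km

576 km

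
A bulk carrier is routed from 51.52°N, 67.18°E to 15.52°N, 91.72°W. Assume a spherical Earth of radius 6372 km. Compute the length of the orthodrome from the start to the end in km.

cos σ = sin φ₁ sin φ₂ + cos φ₁ cos φ₂ cos Δλ
      = sin(51.52°)sin(15.52°) + cos(51.52°)cos(15.52°)cos(-158.90°) = -0.3499
σ = 110.481° → d = Rσ = 6372·1.92825 = 12287 km

12287 km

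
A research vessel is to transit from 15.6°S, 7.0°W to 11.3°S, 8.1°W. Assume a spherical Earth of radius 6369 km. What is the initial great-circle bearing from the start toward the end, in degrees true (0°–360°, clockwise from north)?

345.9°

N = sin Δλ·cos φ₂ = -0.0188;  D = cos φ₁ sin φ₂ − sin φ₁ cos φ₂ cos Δλ = +0.0749
initial course = atan2(N, D) = 345.90°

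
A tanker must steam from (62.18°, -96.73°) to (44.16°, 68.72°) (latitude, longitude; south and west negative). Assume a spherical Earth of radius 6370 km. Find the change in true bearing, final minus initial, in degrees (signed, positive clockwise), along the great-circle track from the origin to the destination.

+162.1°

At departure: θ₁ = atan2(sin Δλ cos φ₂, cos φ₁ sin φ₂ − sin φ₁ cos φ₂ cos Δλ) = 10.86°
At arrival: θ₂ = atan2(sin Δλ cos φ₁, −cos φ₂ sin φ₁ + sin φ₂ cos φ₁ cos Δλ) = 172.96°
Δθ = θ₂ − θ₁ = +162.1°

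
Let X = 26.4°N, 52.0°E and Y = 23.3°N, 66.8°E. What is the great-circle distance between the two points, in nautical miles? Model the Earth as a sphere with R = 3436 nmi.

826 nmi

Haversine: a = sin²(Δφ/2)+cos φ₁ cos φ₂ sin²(Δλ/2) = 0.01438;  σ = 2·atan2(√a,√(1−a))
σ = 13.774° → d = Rσ = 3436·0.24040 = 826 nmi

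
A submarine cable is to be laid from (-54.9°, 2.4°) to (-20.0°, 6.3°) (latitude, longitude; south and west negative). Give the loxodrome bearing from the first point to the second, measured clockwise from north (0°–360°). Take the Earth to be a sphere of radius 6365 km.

4.9°

Δψ = ln[tan(π/4+φ₂/2)/tan(π/4+φ₁/2)] = +0.7948
Δλ = +0.0681 rad (taken the short way round)
course = atan2(Δλ, Δψ) = 4.89°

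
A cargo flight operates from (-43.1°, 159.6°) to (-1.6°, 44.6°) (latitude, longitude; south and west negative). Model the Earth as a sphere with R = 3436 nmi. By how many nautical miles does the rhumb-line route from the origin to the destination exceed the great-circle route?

Great circle: cos σ = sin φ₁ sin φ₂ + cos φ₁ cos φ₂ cos Δλ,  σ = 1.8644 rad → d_gc = 6406.0 nmi
Rhumb line: Δψ = +0.8073, q = Δφ/Δψ = 0.8972, d_rh = R√(Δφ²+q²Δλ²) = 6669.3 nmi
Excess = 6669.3 − 6406.0 = 263.3 ≈ 263 nmi

263 nmi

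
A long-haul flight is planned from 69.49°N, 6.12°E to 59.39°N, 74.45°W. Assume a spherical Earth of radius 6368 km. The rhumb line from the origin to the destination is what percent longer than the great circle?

7.3%

Great circle: σ = 0.5821 rad → d_gc = Rσ = 3706.6 km
Rhumb: Δφ = -0.1763, Δλ = -1.4062, Δψ = -0.4138, q = Δφ/Δψ = 0.4260 → d_rh = R√(Δφ²+q²Δλ²) = 3976.1 km
Excess = (3976.1 − 3706.6) / 3706.6 = 269.5 / 3706.6 = 7.27% ≈ 7.3%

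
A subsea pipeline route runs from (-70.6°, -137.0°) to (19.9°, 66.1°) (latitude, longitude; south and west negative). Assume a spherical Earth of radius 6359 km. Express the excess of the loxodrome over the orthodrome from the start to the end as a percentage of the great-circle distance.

15.9%

Great circle: σ = 2.2248 rad → d_gc = Rσ = 14147.3 km
Rhumb: Δφ = +1.5795, Δλ = -2.7384, Δψ = +2.1210, q = Δφ/Δψ = 0.7447 → d_rh = R√(Δφ²+q²Δλ²) = 16402.9 km
Excess = (16402.9 − 14147.3) / 14147.3 = 2255.6 / 14147.3 = 15.94% ≈ 15.9%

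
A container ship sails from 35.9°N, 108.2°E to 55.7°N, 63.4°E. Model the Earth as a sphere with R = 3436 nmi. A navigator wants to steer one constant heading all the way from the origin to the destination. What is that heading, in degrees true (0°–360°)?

302.8°

Δψ = ln[tan(π/4+φ₂/2)/tan(π/4+φ₁/2)] = +0.5036
Δλ = -0.7819 rad (taken the short way round)
course = atan2(Δλ, Δψ) = 302.78°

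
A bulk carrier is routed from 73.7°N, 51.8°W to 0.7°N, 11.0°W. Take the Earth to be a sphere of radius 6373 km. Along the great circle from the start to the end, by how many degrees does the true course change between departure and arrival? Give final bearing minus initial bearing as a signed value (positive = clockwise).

Initial bearing θ₁ = atan2(sin Δλ cos φ₂, cos φ₁ sin φ₂ − sin φ₁ cos φ₂ cos Δλ) = 137.90°
Final bearing θ₂ = (initial bearing from the destination back to the start) + 180° = 169.15°
Δθ = θ₂ − θ₁ = +31.3°

+31.3°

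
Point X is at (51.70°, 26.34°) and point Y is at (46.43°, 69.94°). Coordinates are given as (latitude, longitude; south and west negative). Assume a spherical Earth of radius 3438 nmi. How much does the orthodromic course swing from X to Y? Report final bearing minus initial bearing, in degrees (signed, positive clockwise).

Initial bearing θ₁ = atan2(sin Δλ cos φ₂, cos φ₁ sin φ₂ − sin φ₁ cos φ₂ cos Δλ) = 83.12°
Final bearing θ₂ = (initial bearing from the destination back to the start) + 180° = 116.78°
Δθ = θ₂ − θ₁ = +33.7°

+33.7°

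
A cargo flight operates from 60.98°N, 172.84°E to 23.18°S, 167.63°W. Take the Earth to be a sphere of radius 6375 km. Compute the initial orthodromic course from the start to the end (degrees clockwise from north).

N = sin Δλ·cos φ₂ = +0.3073;  D = cos φ₁ sin φ₂ − sin φ₁ cos φ₂ cos Δλ = -0.9486
initial course = atan2(N, D) = 162.05°

162.0°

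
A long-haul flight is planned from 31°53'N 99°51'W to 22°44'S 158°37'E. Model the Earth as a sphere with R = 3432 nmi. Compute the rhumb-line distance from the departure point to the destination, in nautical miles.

6681 nmi

Δψ = ln[tan(π/4+φ₂/2)/tan(π/4+φ₁/2)] = -0.9952;  Δφ = -0.9532 rad,  Δλ = -1.7721 rad
q = Δφ/Δψ = 0.9578
d = R·√(Δφ² + q²Δλ²) = 3432·1.94666 = 6681 nmi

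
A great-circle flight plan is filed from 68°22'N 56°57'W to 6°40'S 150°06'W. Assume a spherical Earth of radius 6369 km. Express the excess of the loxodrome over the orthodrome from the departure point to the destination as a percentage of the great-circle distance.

4.6%

Great circle: σ = 1.6992 rad → d_gc = Rσ = 10822.1 km
Rhumb: Δφ = -1.3096, Δλ = -1.6258, Δψ = -1.7718, q = Δφ/Δψ = 0.7391 → d_rh = R√(Δφ²+q²Δλ²) = 11320.0 km
Excess = (11320.0 − 10822.1) / 10822.1 = 497.9 / 10822.1 = 4.60% ≈ 4.6%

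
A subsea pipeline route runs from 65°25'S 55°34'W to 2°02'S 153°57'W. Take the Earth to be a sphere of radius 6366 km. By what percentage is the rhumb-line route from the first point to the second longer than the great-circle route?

Great circle: σ = 1.5992 rad → d_gc = Rσ = 10180.2 km
Rhumb: Δφ = +1.1062, Δλ = -1.7171, Δψ = +1.4883, q = Δφ/Δψ = 0.7433 → d_rh = R√(Δφ²+q²Δλ²) = 10752.3 km
Excess = (10752.3 − 10180.2) / 10180.2 = 572.1 / 10180.2 = 5.62% ≈ 5.6%

5.6%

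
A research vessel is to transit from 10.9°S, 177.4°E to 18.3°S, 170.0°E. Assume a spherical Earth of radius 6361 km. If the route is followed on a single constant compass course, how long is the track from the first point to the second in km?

Δψ = ln[tan(π/4+φ₂/2)/tan(π/4+φ₁/2)] = -0.1336;  Δφ = -0.1292 rad,  Δλ = -0.1292 rad
q = Δφ/Δψ = 0.9669
d = R·√(Δφ² + q²Δλ²) = 6361·0.17966 = 1143 km

1143 km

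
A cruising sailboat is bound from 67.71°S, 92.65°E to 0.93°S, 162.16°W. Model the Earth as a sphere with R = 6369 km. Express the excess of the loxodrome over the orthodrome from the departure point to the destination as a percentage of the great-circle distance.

Great circle: σ = 1.6552 rad → d_gc = Rσ = 10542.3 km
Rhumb: Δφ = +1.1655, Δλ = +1.8359, Δψ = +1.6083, q = Δφ/Δψ = 0.7247 → d_rh = R√(Δφ²+q²Δλ²) = 11265.5 km
Excess = (11265.5 − 10542.3) / 10542.3 = 723.2 / 10542.3 = 6.86% ≈ 6.9%

6.9%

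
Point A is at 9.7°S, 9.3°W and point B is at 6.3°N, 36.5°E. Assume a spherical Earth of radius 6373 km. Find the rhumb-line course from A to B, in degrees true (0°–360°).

70.7°

Δψ = ln[tan(π/4+φ₂/2)/tan(π/4+φ₁/2)] = +0.2803
Δλ = +0.7994 rad (taken the short way round)
course = atan2(Δλ, Δψ) = 70.68°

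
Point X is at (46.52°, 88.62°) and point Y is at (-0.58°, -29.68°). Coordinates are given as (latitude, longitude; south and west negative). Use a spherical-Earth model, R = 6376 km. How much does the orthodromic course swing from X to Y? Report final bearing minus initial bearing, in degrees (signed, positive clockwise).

Initial bearing θ₁ = atan2(sin Δλ cos φ₂, cos φ₁ sin φ₂ − sin φ₁ cos φ₂ cos Δλ) = 290.95°
Final bearing θ₂ = (initial bearing from the destination back to the start) + 180° = 219.99°
Δθ = θ₂ − θ₁ = -71.0°

-71.0°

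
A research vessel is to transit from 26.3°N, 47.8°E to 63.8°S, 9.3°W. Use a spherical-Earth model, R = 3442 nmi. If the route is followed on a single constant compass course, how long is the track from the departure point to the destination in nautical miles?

Rhumb course C = atan2(Δλ, Δψ) with Δψ = ln[tan(π/4+φ₂/2)/tan(π/4+φ₁/2)] = -1.9340, Δλ = -0.9966 → C = 207.26°
d = R·|Δφ| / |cos C| = 3442·1.57254 / 0.88892 = 6089 nmi

6089 nmi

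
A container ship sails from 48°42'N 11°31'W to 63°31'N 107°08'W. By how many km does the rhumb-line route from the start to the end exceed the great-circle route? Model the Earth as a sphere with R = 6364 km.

512 km

Great circle: cos σ = sin φ₁ sin φ₂ + cos φ₁ cos φ₂ cos Δλ,  σ = 0.8716 rad → d_gc = 5546.7 km
Rhumb line: Δψ = +0.4710, q = Δφ/Δψ = 0.5491, d_rh = R√(Δφ²+q²Δλ²) = 6059.1 km
Excess = 6059.1 − 5546.7 = 512.4 ≈ 512 km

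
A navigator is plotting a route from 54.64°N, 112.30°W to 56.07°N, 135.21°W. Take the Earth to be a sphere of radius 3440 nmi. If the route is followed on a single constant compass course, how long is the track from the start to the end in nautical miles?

Δψ = ln[tan(π/4+φ₂/2)/tan(π/4+φ₁/2)] = +0.0439;  Δφ = +0.0250 rad,  Δλ = -0.3999 rad
q = Δφ/Δψ = 0.5684
d = R·√(Δφ² + q²Δλ²) = 3440·0.22865 = 787 nmi

787 nmi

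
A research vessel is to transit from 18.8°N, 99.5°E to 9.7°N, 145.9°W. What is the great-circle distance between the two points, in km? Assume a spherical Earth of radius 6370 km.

12176 km

Haversine: a = sin²(Δφ/2)+cos φ₁ cos φ₂ sin²(Δλ/2) = 0.66707;  σ = 2·atan2(√a,√(1−a))
σ = 109.520° → d = Rσ = 6370·1.91149 = 12176 km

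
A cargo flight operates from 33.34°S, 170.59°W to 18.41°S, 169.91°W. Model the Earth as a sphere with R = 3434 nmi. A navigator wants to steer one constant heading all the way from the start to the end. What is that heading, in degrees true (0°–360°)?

2.3°

Δψ = ln[tan(π/4+φ₂/2)/tan(π/4+φ₁/2)] = +0.2908
Δλ = +0.0119 rad (taken the short way round)
course = atan2(Δλ, Δψ) = 2.34°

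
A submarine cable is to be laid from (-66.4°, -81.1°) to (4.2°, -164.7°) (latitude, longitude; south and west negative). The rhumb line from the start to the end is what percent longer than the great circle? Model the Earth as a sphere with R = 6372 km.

3.5%

Great circle: σ = 1.5934 rad → d_gc = Rσ = 10153.2 km
Rhumb: Δφ = +1.2322, Δλ = -1.4591, Δψ = +1.6392, q = Δφ/Δψ = 0.7517 → d_rh = R√(Δφ²+q²Δλ²) = 10511.5 km
Excess = (10511.5 − 10153.2) / 10153.2 = 358.3 / 10153.2 = 3.53% ≈ 3.5%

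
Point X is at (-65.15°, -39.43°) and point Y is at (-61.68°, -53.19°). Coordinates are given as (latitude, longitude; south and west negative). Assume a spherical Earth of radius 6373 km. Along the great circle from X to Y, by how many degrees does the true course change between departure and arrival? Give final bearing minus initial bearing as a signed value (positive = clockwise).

At departure: θ₁ = atan2(sin Δλ cos φ₂, cos φ₁ sin φ₂ − sin φ₁ cos φ₂ cos Δλ) = 293.12°
At arrival: θ₂ = atan2(sin Δλ cos φ₁, −cos φ₂ sin φ₁ + sin φ₂ cos φ₁ cos Δλ) = 305.44°
Δθ = θ₂ − θ₁ = +12.3°

+12.3°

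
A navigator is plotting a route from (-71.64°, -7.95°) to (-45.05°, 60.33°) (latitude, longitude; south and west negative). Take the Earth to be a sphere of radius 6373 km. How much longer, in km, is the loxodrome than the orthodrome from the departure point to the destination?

Great circle: cos σ = sin φ₁ sin φ₂ + cos φ₁ cos φ₂ cos Δλ,  σ = 0.7166 rad → d_gc = 4566.8 km
Rhumb line: Δψ = +0.9400, q = Δφ/Δψ = 0.4937, d_rh = R√(Δφ²+q²Δλ²) = 4775.7 km
Excess = 4775.7 − 4566.8 = 208.9 ≈ 209 km

209 km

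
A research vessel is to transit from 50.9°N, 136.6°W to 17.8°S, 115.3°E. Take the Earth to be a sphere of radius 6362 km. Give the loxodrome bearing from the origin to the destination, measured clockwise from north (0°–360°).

Meridional parts: M(φ₁)=+1.0354, M(φ₂)=-0.3158 → ΔM = -1.3511;  Δλ = -1.8867 rad
tan C = Δλ / ΔM = +1.3964 → C = 234.39°

234.4°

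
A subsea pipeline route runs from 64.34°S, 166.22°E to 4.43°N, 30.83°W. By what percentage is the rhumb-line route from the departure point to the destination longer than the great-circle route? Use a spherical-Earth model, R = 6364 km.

20.5%

Great circle: σ = 2.0742 rad → d_gc = Rσ = 13200.0 km
Rhumb: Δφ = +1.2003, Δλ = +2.8440, Δψ = +1.5569, q = Δφ/Δψ = 0.7709 → d_rh = R√(Δφ²+q²Δλ²) = 15907.1 km
Excess = (15907.1 − 13200.0) / 13200.0 = 2707.1 / 13200.0 = 20.51% ≈ 20.5%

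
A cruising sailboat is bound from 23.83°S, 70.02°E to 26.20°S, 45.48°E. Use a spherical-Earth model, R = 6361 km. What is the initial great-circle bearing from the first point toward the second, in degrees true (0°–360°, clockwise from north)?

258.8°

N = sin Δλ·cos φ₂ = -0.3727;  D = cos φ₁ sin φ₂ − sin φ₁ cos φ₂ cos Δλ = -0.0741
initial course = atan2(N, D) = 258.75°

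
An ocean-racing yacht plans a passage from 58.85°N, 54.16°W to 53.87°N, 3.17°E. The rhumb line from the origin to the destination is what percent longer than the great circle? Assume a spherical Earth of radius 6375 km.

3.0%

Great circle: σ = 0.5436 rad → d_gc = Rσ = 3465.3 km
Rhumb: Δφ = -0.0869, Δλ = +1.0006, Δψ = -0.1572, q = Δφ/Δψ = 0.5530 → d_rh = R√(Δφ²+q²Δλ²) = 3570.8 km
Excess = (3570.8 − 3465.3) / 3465.3 = 105.5 / 3465.3 = 3.04% ≈ 3.0%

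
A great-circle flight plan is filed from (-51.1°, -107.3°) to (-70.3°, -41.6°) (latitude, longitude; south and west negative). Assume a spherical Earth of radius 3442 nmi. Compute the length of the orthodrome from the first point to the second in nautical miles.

2099 nmi

Haversine: a = sin²(Δφ/2)+cos φ₁ cos φ₂ sin²(Δλ/2) = 0.09010;  σ = 2·atan2(√a,√(1−a))
σ = 34.935° → d = Rσ = 3442·0.60973 = 2099 nmi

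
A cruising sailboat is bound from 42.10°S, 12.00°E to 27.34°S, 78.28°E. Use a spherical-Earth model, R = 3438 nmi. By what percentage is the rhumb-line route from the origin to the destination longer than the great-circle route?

Great circle: σ = 0.9606 rad → d_gc = Rσ = 3302.5 nmi
Rhumb: Δφ = +0.2576, Δλ = +1.1568, Δψ = +0.3151, q = Δφ/Δψ = 0.8175 → d_rh = R√(Δφ²+q²Δλ²) = 3369.6 nmi
Excess = (3369.6 − 3302.5) / 3302.5 = 67.1 / 3302.5 = 2.03% ≈ 2.0%

2.0%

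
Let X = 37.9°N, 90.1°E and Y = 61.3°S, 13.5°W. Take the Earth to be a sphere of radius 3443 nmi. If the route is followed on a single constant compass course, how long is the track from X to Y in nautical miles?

7900 nmi

Δψ = ln[tan(π/4+φ₂/2)/tan(π/4+φ₁/2)] = -2.0790;  Δφ = -1.7314 rad,  Δλ = -1.8082 rad
q = Δφ/Δψ = 0.8328
d = R·√(Δφ² + q²Δλ²) = 3443·2.29457 = 7900 nmi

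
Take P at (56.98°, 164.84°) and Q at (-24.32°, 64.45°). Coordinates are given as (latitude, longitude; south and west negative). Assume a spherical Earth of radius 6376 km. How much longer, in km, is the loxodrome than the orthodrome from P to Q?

296 km

Great circle: cos σ = sin φ₁ sin φ₂ + cos φ₁ cos φ₂ cos Δλ,  σ = 2.0207 rad → d_gc = 12883.92 km
Rhumb line: Δψ = -1.6539, q = Δφ/Δψ = 0.8580, d_rh = R√(Δφ²+q²Δλ²) = 13180.40 km
Excess = 13180.40 − 12883.92 = 296.48 ≈ 296 km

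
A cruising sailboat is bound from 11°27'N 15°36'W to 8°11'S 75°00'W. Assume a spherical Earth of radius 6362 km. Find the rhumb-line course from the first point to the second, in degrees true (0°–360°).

Δψ = ln[tan(π/4+φ₂/2)/tan(π/4+φ₁/2)] = -0.3445
Δλ = -1.0367 rad (taken the short way round)
course = atan2(Δλ, Δψ) = 251.62°

251.6°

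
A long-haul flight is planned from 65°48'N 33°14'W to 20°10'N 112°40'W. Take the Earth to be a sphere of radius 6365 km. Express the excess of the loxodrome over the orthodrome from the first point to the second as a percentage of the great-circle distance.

4.5%

Great circle: σ = 1.1756 rad → d_gc = Rσ = 7482.5 km
Rhumb: Δφ = -0.7965, Δλ = -1.3864, Δψ = -1.1805, q = Δφ/Δψ = 0.6747 → d_rh = R√(Δφ²+q²Δλ²) = 7819.3 km
Excess = (7819.3 − 7482.5) / 7482.5 = 336.8 / 7482.5 = 4.50% ≈ 4.5%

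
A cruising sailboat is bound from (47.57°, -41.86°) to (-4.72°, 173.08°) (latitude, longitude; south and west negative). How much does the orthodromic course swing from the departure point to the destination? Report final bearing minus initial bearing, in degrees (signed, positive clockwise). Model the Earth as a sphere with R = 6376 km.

Initial bearing θ₁ = atan2(sin Δλ cos φ₂, cos φ₁ sin φ₂ − sin φ₁ cos φ₂ cos Δλ) = 313.81°
Final bearing θ₂ = (initial bearing from the destination back to the start) + 180° = 209.25°
Δθ = θ₂ − θ₁ = -104.6°

-104.6°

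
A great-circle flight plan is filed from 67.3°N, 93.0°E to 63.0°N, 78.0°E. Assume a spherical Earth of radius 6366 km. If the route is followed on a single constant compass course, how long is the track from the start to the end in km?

846 km

Rhumb course C = atan2(Δλ, Δψ) with Δψ = ln[tan(π/4+φ₂/2)/tan(π/4+φ₁/2)] = -0.1790, Δλ = -0.2618 → C = 235.64°
d = R·|Δφ| / |cos C| = 6366·0.07505 / 0.56446 = 846 km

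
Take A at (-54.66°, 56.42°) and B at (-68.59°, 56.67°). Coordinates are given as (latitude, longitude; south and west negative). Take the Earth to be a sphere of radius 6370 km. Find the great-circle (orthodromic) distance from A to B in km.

1549 km

cos σ = sin φ₁ sin φ₂ + cos φ₁ cos φ₂ cos Δλ
      = sin(-54.66°)sin(-68.59°) + cos(-54.66°)cos(-68.59°)cos(0.25°) = 0.9706
σ = 13.930° → d = Rσ = 6370·0.24313 = 1549 km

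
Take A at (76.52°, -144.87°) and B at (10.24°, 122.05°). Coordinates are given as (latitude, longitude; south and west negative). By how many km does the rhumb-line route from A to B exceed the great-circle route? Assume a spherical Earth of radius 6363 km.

Great circle: cos σ = sin φ₁ sin φ₂ + cos φ₁ cos φ₂ cos Δλ,  σ = 1.4095 rad → d_gc = 8969.0 km
Rhumb line: Δψ = -1.9559, q = Δφ/Δψ = 0.5915, d_rh = R√(Δφ²+q²Δλ²) = 9568.7 km
Excess = 9568.7 − 8969.0 = 599.7 ≈ 600 km

600 km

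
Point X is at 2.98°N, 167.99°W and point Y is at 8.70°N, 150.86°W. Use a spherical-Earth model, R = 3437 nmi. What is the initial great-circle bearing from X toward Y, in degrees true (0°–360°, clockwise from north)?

70.7°

θ = atan2( sin Δλ·cos φ₂ ,  cos φ₁ sin φ₂ − sin φ₁ cos φ₂ cos Δλ )
  = atan2(+0.2912, +0.1019) = 70.70°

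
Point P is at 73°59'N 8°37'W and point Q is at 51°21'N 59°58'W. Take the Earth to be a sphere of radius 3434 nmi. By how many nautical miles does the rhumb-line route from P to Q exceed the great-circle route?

Great circle: cos σ = sin φ₁ sin φ₂ + cos φ₁ cos φ₂ cos Δλ,  σ = 0.5389 rad → d_gc = 1850.5 nmi
Rhumb line: Δψ = -0.9133, q = Δφ/Δψ = 0.4325, d_rh = R√(Δφ²+q²Δλ²) = 1900.5 nmi
Excess = 1900.5 − 1850.5 = 50.0 ≈ 50 nmi

50 nmi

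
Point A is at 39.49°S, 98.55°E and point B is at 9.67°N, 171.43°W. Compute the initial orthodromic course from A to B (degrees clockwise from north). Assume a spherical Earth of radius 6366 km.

82.5°

θ = atan2( sin Δλ·cos φ₂ ,  cos φ₁ sin φ₂ − sin φ₁ cos φ₂ cos Δλ )
  = atan2(+0.9858, +0.1294) = 82.52°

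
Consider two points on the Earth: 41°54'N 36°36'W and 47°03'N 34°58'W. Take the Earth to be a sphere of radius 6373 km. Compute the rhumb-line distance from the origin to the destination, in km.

Δψ = ln[tan(π/4+φ₂/2)/tan(π/4+φ₁/2)] = +0.1261;  Δφ = +0.0899 rad,  Δλ = +0.0285 rad
q = Δφ/Δψ = 0.7129
d = R·√(Δφ² + q²Δλ²) = 6373·0.09215 = 587 km

587 km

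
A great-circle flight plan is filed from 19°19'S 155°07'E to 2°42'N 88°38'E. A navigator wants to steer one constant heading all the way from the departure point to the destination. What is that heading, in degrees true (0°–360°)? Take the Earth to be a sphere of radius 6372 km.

288.6°

Δψ = ln[tan(π/4+φ₂/2)/tan(π/4+φ₁/2)] = +0.3909
Δλ = -1.1604 rad (taken the short way round)
course = atan2(Δλ, Δψ) = 288.62°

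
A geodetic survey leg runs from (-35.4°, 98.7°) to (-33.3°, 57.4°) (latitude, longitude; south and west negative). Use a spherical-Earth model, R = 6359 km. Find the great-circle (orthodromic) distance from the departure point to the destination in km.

cos σ = sin φ₁ sin φ₂ + cos φ₁ cos φ₂ cos Δλ
      = sin(-35.40°)sin(-33.30°) + cos(-35.40°)cos(-33.30°)cos(-41.30°) = 0.8299
σ = 33.915° → d = Rσ = 6359·0.59193 = 3764 km

3764 km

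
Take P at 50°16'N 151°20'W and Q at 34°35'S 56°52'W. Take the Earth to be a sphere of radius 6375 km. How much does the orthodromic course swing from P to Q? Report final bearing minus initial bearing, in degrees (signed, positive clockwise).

+22.6°

At departure: θ₁ = atan2(sin Δλ cos φ₂, cos φ₁ sin φ₂ − sin φ₁ cos φ₂ cos Δλ) = 110.90°
At arrival: θ₂ = atan2(sin Δλ cos φ₁, −cos φ₂ sin φ₁ + sin φ₂ cos φ₁ cos Δλ) = 133.51°
Δθ = θ₂ − θ₁ = +22.6°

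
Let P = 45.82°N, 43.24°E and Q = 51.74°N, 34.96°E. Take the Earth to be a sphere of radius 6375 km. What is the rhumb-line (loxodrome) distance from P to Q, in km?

895 km

Rhumb course C = atan2(Δλ, Δψ) with Δψ = ln[tan(π/4+φ₂/2)/tan(π/4+φ₁/2)] = +0.1571, Δλ = -0.1445 → C = 317.38°
d = R·|Δφ| / |cos C| = 6375·0.10332 / 0.73587 = 895 km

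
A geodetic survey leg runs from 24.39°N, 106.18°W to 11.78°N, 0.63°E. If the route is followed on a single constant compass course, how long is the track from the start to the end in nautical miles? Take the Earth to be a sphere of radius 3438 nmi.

Δψ = ln[tan(π/4+φ₂/2)/tan(π/4+φ₁/2)] = -0.2321;  Δφ = -0.2201 rad,  Δλ = +1.8642 rad
q = Δφ/Δψ = 0.9483
d = R·√(Δφ² + q²Δλ²) = 3438·1.78139 = 6124 nmi

6124 nmi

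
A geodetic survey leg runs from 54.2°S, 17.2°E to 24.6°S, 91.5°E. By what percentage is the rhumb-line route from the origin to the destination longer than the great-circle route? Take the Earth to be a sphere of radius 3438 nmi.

Great circle: σ = 1.0684 rad → d_gc = Rσ = 3673.1 nmi
Rhumb: Δφ = +0.5166, Δλ = +1.2968, Δψ = +0.6869, q = Δφ/Δψ = 0.7521 → d_rh = R√(Δφ²+q²Δλ²) = 3794.3 nmi
Excess = (3794.3 − 3673.1) / 3673.1 = 121.2 / 3673.1 = 3.30% ≈ 3.3%

3.3%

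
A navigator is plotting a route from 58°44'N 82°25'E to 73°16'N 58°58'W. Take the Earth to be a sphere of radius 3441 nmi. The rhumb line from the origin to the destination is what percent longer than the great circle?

Great circle: σ = 0.7929 rad → d_gc = Rσ = 2728.3 nmi
Rhumb: Δφ = +0.2537, Δλ = -2.4676, Δψ = +0.6433, q = Δφ/Δψ = 0.3943 → d_rh = R√(Δφ²+q²Δλ²) = 3460.1 nmi
Excess = (3460.1 − 2728.3) / 2728.3 = 731.8 / 2728.3 = 26.82% ≈ 26.8%

26.8%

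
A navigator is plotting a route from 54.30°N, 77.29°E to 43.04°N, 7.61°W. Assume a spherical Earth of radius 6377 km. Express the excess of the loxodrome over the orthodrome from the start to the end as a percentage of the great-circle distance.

5.9%

Great circle: σ = 0.9371 rad → d_gc = Rσ = 5975.6 km
Rhumb: Δφ = -0.1965, Δλ = -1.4818, Δψ = -0.2993, q = Δφ/Δψ = 0.6566 → d_rh = R√(Δφ²+q²Δλ²) = 6329.4 km
Excess = (6329.4 − 5975.6) / 5975.6 = 353.8 / 5975.6 = 5.92% ≈ 5.9%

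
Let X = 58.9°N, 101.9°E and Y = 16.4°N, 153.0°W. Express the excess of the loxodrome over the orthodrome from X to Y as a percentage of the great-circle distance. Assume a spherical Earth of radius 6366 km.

Great circle: σ = 1.4579 rad → d_gc = Rσ = 9280.9 km
Rhumb: Δφ = -0.7418, Δλ = +1.8343, Δψ = -0.9890, q = Δφ/Δψ = 0.7500 → d_rh = R√(Δφ²+q²Δλ²) = 9950.4 km
Excess = (9950.4 − 9280.9) / 9280.9 = 669.5 / 9280.9 = 7.21% ≈ 7.2%

7.2%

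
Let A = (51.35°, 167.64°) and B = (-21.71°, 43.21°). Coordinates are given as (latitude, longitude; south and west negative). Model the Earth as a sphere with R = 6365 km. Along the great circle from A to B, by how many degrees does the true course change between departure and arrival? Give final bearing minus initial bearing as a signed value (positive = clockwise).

Initial bearing θ₁ = atan2(sin Δλ cos φ₂, cos φ₁ sin φ₂ − sin φ₁ cos φ₂ cos Δλ) = 283.16°
Final bearing θ₂ = (initial bearing from the destination back to the start) + 180° = 220.89°
Δθ = θ₂ − θ₁ = -62.3°

-62.3°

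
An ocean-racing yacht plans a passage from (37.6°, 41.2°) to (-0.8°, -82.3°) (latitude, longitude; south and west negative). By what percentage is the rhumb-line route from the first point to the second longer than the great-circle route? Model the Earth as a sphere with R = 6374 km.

Great circle: σ = 2.0328 rad → d_gc = Rσ = 12957.3 km
Rhumb: Δφ = -0.6702, Δλ = -2.1555, Δψ = -0.7231, q = Δφ/Δψ = 0.9268 → d_rh = R√(Δφ²+q²Δλ²) = 13431.2 km
Excess = (13431.2 − 12957.3) / 12957.3 = 473.9 / 12957.3 = 3.66% ≈ 3.7%

3.7%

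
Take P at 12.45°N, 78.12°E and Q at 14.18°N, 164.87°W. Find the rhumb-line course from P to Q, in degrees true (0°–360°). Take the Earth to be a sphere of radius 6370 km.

Δψ = ln[tan(π/4+φ₂/2)/tan(π/4+φ₁/2)] = +0.0310
Δλ = +2.0422 rad (taken the short way round)
course = atan2(Δλ, Δψ) = 89.13°

89.1°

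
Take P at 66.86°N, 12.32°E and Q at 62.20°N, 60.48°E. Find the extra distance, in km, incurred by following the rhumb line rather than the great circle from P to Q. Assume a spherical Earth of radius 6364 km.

57 km

Great circle: cos σ = sin φ₁ sin φ₂ + cos φ₁ cos φ₂ cos Δλ,  σ = 0.3606 rad → d_gc = 2295.1 km
Rhumb line: Δψ = -0.1896, q = Δφ/Δψ = 0.4289, d_rh = R√(Δφ²+q²Δλ²) = 2351.8 km
Excess = 2351.8 − 2295.1 = 56.7 ≈ 57 km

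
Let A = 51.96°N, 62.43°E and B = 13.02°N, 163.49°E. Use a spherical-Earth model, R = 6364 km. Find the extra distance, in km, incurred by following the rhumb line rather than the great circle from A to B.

Great circle: cos σ = sin φ₁ sin φ₂ + cos φ₁ cos φ₂ cos Δλ,  σ = 1.5085 rad → d_gc = 9600.1 km
Rhumb line: Δψ = -0.8358, q = Δφ/Δψ = 0.8131, d_rh = R√(Δφ²+q²Δλ²) = 10100.5 km
Excess = 10100.5 − 9600.1 = 500.4 ≈ 500 km

500 km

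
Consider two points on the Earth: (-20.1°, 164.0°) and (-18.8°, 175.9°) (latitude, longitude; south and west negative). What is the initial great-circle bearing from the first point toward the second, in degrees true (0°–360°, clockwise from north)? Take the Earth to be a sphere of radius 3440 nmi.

85.4°

N = sin Δλ·cos φ₂ = +0.1952;  D = cos φ₁ sin φ₂ − sin φ₁ cos φ₂ cos Δλ = +0.0157
initial course = atan2(N, D) = 85.40°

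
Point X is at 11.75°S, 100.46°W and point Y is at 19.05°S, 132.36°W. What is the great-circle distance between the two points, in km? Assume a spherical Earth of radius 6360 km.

3503 km

Haversine: a = sin²(Δφ/2)+cos φ₁ cos φ₂ sin²(Δλ/2) = 0.07394;  σ = 2·atan2(√a,√(1−a))
σ = 31.556° → d = Rσ = 6360·0.55076 = 3503 km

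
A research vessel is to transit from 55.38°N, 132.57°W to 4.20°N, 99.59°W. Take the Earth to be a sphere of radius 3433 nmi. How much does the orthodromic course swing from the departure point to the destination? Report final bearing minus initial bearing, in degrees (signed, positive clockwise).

+18.5°

Initial bearing θ₁ = atan2(sin Δλ cos φ₂, cos φ₁ sin φ₂ − sin φ₁ cos φ₂ cos Δλ) = 139.99°
Final bearing θ₂ = (initial bearing from the destination back to the start) + 180° = 158.52°
Δθ = θ₂ − θ₁ = +18.5°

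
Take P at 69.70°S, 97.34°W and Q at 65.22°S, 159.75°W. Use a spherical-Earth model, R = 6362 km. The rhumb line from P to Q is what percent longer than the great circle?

Great circle: σ = 0.4056 rad → d_gc = Rσ = 2580.2 km
Rhumb: Δφ = +0.0782, Δλ = -1.0893, Δψ = +0.2046, q = Δφ/Δψ = 0.3821 → d_rh = R√(Δφ²+q²Δλ²) = 2694.2 km
Excess = (2694.2 − 2580.2) / 2580.2 = 114.0 / 2580.2 = 4.42% ≈ 4.4%

4.4%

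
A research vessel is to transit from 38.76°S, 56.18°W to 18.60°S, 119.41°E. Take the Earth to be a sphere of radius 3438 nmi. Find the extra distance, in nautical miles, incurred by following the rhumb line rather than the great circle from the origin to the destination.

Great circle: cos σ = sin φ₁ sin φ₂ + cos φ₁ cos φ₂ cos Δλ,  σ = 2.1379 rad → d_gc = 7350.0 nmi
Rhumb line: Δψ = +0.4044, q = Δφ/Δψ = 0.8700, d_rh = R√(Δφ²+q²Δλ²) = 9246.3 nmi
Excess = 9246.3 − 7350.0 = 1896.3 ≈ 1896 nmi

1896 nmi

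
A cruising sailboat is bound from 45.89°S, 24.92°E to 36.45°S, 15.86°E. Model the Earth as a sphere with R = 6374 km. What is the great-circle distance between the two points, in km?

1294 km

cos σ = sin φ₁ sin φ₂ + cos φ₁ cos φ₂ cos Δλ
      = sin(-45.89°)sin(-36.45°) + cos(-45.89°)cos(-36.45°)cos(-9.06°) = 0.9795
σ = 11.629° → d = Rσ = 6374·0.20297 = 1294 km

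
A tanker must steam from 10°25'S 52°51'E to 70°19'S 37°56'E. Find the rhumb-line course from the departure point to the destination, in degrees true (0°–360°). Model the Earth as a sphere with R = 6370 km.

189.4°

Δψ = ln[tan(π/4+φ₂/2)/tan(π/4+φ₁/2)] = -1.5689
Δλ = -0.2603 rad (taken the short way round)
course = atan2(Δλ, Δψ) = 189.42°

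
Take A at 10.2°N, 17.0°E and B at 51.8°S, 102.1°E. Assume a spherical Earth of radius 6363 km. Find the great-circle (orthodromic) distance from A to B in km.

10550 km

cos σ = sin φ₁ sin φ₂ + cos φ₁ cos φ₂ cos Δλ
      = sin(10.20°)sin(-51.80°) + cos(10.20°)cos(-51.80°)cos(85.10°) = -0.0872
σ = 95.001° → d = Rσ = 6363·1.65808 = 10550 km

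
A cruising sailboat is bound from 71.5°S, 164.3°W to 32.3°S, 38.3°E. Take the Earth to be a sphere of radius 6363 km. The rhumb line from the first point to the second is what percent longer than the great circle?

28.9%

Great circle: σ = 1.3087 rad → d_gc = Rσ = 8327.1 km
Rhumb: Δφ = +0.6842, Δλ = -2.7471, Δψ = +1.2186, q = Δφ/Δψ = 0.5614 → d_rh = R√(Δφ²+q²Δλ²) = 10735.9 km
Excess = (10735.9 − 8327.1) / 8327.1 = 2408.8 / 8327.1 = 28.93% ≈ 28.9%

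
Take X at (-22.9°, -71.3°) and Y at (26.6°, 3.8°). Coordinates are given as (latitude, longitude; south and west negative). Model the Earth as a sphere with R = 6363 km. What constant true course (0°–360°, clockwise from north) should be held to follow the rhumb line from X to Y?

55.7°

Meridional parts: M(φ₁)=-0.4108, M(φ₂)=+0.4819 → ΔM = +0.8927;  Δλ = +1.3107 rad
tan C = Δλ / ΔM = +1.4684 → C = 55.74°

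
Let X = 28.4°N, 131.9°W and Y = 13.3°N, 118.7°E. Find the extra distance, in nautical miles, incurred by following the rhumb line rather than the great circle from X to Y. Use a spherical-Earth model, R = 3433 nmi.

Great circle: cos σ = sin φ₁ sin φ₂ + cos φ₁ cos φ₂ cos Δλ,  σ = 1.7466 rad → d_gc = 5996.2 nmi
Rhumb line: Δψ = -0.2831, q = Δφ/Δψ = 0.9310, d_rh = R√(Δφ²+q²Δλ²) = 6169.5 nmi
Excess = 6169.5 − 5996.2 = 173.3 ≈ 173 nmi

173 nmi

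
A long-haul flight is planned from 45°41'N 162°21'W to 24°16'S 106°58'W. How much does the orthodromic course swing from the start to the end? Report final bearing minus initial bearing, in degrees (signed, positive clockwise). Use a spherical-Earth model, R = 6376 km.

Initial bearing θ₁ = atan2(sin Δλ cos φ₂, cos φ₁ sin φ₂ − sin φ₁ cos φ₂ cos Δλ) = 131.24°
Final bearing θ₂ = (initial bearing from the destination back to the start) + 180° = 144.81°
Δθ = θ₂ − θ₁ = +13.6°

+13.6°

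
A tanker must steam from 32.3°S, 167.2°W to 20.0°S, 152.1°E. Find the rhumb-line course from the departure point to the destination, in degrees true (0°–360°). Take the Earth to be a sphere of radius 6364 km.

Meridional parts: M(φ₁)=-0.5962, M(φ₂)=-0.3564 → ΔM = +0.2398;  Δλ = -0.7103 rad
tan C = Δλ / ΔM = -2.9618 → C = 288.66°

288.7°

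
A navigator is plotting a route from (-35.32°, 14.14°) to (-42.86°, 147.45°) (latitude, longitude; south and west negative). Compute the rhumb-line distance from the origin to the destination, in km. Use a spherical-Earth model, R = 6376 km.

11526 km

Δψ = ln[tan(π/4+φ₂/2)/tan(π/4+φ₁/2)] = -0.1698;  Δφ = -0.1316 rad,  Δλ = +2.3267 rad
q = Δφ/Δψ = 0.7749
d = R·√(Δφ² + q²Δλ²) = 6376·1.80765 = 11526 km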